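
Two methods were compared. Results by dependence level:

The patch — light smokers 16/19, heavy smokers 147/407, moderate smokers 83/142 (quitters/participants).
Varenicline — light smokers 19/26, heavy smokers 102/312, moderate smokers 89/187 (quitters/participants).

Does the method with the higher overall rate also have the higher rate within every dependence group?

Yes

Light smokers: the patch 16/19 = 84.2%, varenicline 19/26 = 73.1% → the patch
Heavy smokers: the patch 147/407 = 36.1%, varenicline 102/312 = 32.7% → the patch
Moderate smokers: the patch 83/142 = 58.5%, varenicline 89/187 = 47.6% → the patch
Overall: the patch 246/568 = 43.3%, varenicline 210/525 = 40.0% → the patch
The patch wins overall and in every dependence group — no reversal.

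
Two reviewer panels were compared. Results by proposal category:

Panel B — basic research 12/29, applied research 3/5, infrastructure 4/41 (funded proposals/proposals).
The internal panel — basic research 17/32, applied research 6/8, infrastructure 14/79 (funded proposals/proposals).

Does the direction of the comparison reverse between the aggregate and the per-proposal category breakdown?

Basic research: Panel B 12/29 = 41.4%, the internal panel 17/32 = 53.1% → the internal panel
Applied research: Panel B 3/5 = 60.0%, the internal panel 6/8 = 75.0% → the internal panel
Infrastructure: Panel B 4/41 = 9.8%, the internal panel 14/79 = 17.7% → the internal panel
Overall: Panel B 19/75 = 25.3%, the internal panel 37/119 = 31.1% → the internal panel
The internal panel wins overall and in every proposal group — no reversal.

No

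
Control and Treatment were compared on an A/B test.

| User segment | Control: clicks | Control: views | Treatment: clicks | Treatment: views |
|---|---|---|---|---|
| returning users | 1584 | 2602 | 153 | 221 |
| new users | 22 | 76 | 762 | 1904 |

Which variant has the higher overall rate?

Control

Returning users: Control 1584/2602 = 60.9%, Treatment 153/221 = 69.2% → Treatment
New users: Control 22/76 = 28.9%, Treatment 762/1904 = 40.0% → Treatment
Overall: Control 1606/2678 = 60.0%, Treatment 915/2125 = 43.1% → Control
(Treatment wins every user group but Control wins overall — Treatment's views skew toward the low-rate new users group.)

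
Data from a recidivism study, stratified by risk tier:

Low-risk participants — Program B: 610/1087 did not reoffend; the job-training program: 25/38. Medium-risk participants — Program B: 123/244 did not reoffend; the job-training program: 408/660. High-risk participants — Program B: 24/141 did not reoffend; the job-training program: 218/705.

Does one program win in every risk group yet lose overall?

Low-risk: Program B 610/1087 = 56.1%, the job-training program 25/38 = 65.8% → the job-training program
Medium-risk: Program B 123/244 = 50.4%, the job-training program 408/660 = 61.8% → the job-training program
High-risk: Program B 24/141 = 17.0%, the job-training program 218/705 = 30.9% → the job-training program
Overall: Program B 757/1472 = 51.4%, the job-training program 651/1403 = 46.4% → Program B
The job-training program wins each risk group but Program B wins overall — the comparison reverses. The job-training program's participants skew toward high-risk, which has a lower base rate.

Yes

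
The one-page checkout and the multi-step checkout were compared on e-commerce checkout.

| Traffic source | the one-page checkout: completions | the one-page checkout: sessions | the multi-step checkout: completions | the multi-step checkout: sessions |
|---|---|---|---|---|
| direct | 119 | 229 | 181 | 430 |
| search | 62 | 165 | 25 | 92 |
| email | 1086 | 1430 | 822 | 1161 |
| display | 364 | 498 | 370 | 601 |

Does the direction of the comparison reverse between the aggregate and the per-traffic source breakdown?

Direct: the one-page checkout 119/229 = 52.0%, the multi-step checkout 181/430 = 42.1% → the one-page checkout
Search: the one-page checkout 62/165 = 37.6%, the multi-step checkout 25/92 = 27.2% → the one-page checkout
Email: the one-page checkout 1086/1430 = 75.9%, the multi-step checkout 822/1161 = 70.8% → the one-page checkout
Display: the one-page checkout 364/498 = 73.1%, the multi-step checkout 370/601 = 61.6% → the one-page checkout
Overall: the one-page checkout 1631/2322 = 70.2%, the multi-step checkout 1398/2284 = 61.2% → the one-page checkout
The one-page checkout wins overall and in every traffic group — no reversal.

No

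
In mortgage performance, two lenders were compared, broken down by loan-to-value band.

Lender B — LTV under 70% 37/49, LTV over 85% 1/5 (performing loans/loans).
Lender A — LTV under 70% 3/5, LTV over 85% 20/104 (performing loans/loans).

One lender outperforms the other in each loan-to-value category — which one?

LTV under 70%: Lender B 37/49 = 75.5%, Lender A 3/5 = 60.0% → Lender B
LTV over 85%: Lender B 1/5 = 20.0%, Lender A 20/104 = 19.2% → Lender B
Lender B has the higher rate in both groups.

Lender B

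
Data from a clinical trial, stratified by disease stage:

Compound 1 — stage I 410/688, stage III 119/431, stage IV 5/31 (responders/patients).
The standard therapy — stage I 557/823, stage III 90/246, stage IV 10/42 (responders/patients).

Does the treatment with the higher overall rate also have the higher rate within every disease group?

Yes

Stage I: Compound 1 410/688 = 59.6%, the standard therapy 557/823 = 67.7% → the standard therapy
Stage III: Compound 1 119/431 = 27.6%, the standard therapy 90/246 = 36.6% → the standard therapy
Stage IV: Compound 1 5/31 = 16.1%, the standard therapy 10/42 = 23.8% → the standard therapy
Overall: Compound 1 534/1150 = 46.4%, the standard therapy 657/1111 = 59.1% → the standard therapy
The standard therapy wins overall and in every disease group — no reversal.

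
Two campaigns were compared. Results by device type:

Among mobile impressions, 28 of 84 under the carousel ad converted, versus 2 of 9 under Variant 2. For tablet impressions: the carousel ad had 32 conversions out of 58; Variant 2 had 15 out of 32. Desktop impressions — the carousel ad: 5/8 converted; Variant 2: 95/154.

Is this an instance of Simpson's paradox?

Yes

Mobile: the carousel ad 28/84 = 33.3%, Variant 2 2/9 = 22.2% → the carousel ad
Tablet: the carousel ad 32/58 = 55.2%, Variant 2 15/32 = 46.9% → the carousel ad
Desktop: the carousel ad 5/8 = 62.5%, Variant 2 95/154 = 61.7% → the carousel ad
Overall: the carousel ad 65/150 = 43.3%, Variant 2 112/195 = 57.4% → Variant 2
The carousel ad wins each device group but Variant 2 wins overall — the comparison reverses. The carousel ad's impressions skew toward mobile, which has a lower base rate.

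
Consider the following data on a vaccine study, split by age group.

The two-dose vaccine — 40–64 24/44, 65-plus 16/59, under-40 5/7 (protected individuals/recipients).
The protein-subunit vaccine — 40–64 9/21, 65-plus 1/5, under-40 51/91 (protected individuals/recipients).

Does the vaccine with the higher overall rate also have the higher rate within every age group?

No

40–64: the two-dose vaccine 24/44 = 54.5%, the protein-subunit vaccine 9/21 = 42.9% → the two-dose vaccine
65-plus: the two-dose vaccine 16/59 = 27.1%, the protein-subunit vaccine 1/5 = 20.0% → the two-dose vaccine
Under-40: the two-dose vaccine 5/7 = 71.4%, the protein-subunit vaccine 51/91 = 56.0% → the two-dose vaccine
Overall: the two-dose vaccine 45/110 = 40.9%, the protein-subunit vaccine 61/117 = 52.1% → the protein-subunit vaccine
The two-dose vaccine wins each age group but the protein-subunit vaccine wins overall — the comparison reverses. The two-dose vaccine's recipients skew toward 65-plus, which has a lower base rate.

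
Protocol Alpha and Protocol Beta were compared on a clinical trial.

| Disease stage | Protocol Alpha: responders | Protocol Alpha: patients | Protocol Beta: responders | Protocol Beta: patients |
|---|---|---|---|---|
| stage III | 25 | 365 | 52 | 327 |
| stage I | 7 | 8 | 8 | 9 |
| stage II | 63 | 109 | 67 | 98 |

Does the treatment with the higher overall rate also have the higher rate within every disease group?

Stage III: Protocol Alpha 25/365 = 6.8%, Protocol Beta 52/327 = 15.9% → Protocol Beta
Stage I: Protocol Alpha 7/8 = 87.5%, Protocol Beta 8/9 = 88.9% → Protocol Beta
Stage II: Protocol Alpha 63/109 = 57.8%, Protocol Beta 67/98 = 68.4% → Protocol Beta
Overall: Protocol Alpha 95/482 = 19.7%, Protocol Beta 127/434 = 29.3% → Protocol Beta
Protocol Beta wins overall and in every disease group — no reversal.

Yes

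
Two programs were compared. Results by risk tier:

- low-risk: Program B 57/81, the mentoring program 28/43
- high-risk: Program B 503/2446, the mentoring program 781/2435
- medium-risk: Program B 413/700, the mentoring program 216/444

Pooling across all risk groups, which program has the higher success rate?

Low-risk: Program B 57/81 = 70.4%, the mentoring program 28/43 = 65.1% → Program B
High-risk: Program B 503/2446 = 20.6%, the mentoring program 781/2435 = 32.1% → the mentoring program
Medium-risk: Program B 413/700 = 59.0%, the mentoring program 216/444 = 48.6% → Program B
Overall: Program B 973/3227 = 30.2%, the mentoring program 1025/2922 = 35.1% → the mentoring program
(Neither sweeps every risk group, but the mentoring program has the higher pooled rate.)

the mentoring program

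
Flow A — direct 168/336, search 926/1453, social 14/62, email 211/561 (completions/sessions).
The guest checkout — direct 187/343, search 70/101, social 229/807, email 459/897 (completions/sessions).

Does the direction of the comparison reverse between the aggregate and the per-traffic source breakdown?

Yes

Direct: Flow A 168/336 = 50.0%, the guest checkout 187/343 = 54.5% → the guest checkout
Search: Flow A 926/1453 = 63.7%, the guest checkout 70/101 = 69.3% → the guest checkout
Social: Flow A 14/62 = 22.6%, the guest checkout 229/807 = 28.4% → the guest checkout
Email: Flow A 211/561 = 37.6%, the guest checkout 459/897 = 51.2% → the guest checkout
Overall: Flow A 1319/2412 = 54.7%, the guest checkout 945/2148 = 44.0% → Flow A
The guest checkout wins each traffic group but Flow A wins overall — the comparison reverses. The guest checkout's sessions skew toward social, which has a lower base rate.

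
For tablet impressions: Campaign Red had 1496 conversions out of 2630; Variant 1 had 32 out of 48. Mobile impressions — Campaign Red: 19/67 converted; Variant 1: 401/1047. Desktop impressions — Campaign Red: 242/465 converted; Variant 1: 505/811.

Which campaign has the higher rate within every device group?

Variant 1

Tablet: Campaign Red 1496/2630 = 56.9%, Variant 1 32/48 = 66.7% → Variant 1
Mobile: Campaign Red 19/67 = 28.4%, Variant 1 401/1047 = 38.3% → Variant 1
Desktop: Campaign Red 242/465 = 52.0%, Variant 1 505/811 = 62.3% → Variant 1
Variant 1 has the higher rate in all 3 groups.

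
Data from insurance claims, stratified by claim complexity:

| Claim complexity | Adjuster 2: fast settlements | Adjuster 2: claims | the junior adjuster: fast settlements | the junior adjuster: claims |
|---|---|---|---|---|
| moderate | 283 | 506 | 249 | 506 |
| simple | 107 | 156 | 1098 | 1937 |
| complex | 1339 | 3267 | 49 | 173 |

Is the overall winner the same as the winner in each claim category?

No

Moderate: Adjuster 2 283/506 = 55.9%, the junior adjuster 249/506 = 49.2% → Adjuster 2
Simple: Adjuster 2 107/156 = 68.6%, the junior adjuster 1098/1937 = 56.7% → Adjuster 2
Complex: Adjuster 2 1339/3267 = 41.0%, the junior adjuster 49/173 = 28.3% → Adjuster 2
Overall: Adjuster 2 1729/3929 = 44.0%, the junior adjuster 1396/2616 = 53.4% → the junior adjuster
Adjuster 2 wins each claim group but the junior adjuster wins overall — the comparison reverses. Adjuster 2's claims skew toward complex, which has a lower base rate.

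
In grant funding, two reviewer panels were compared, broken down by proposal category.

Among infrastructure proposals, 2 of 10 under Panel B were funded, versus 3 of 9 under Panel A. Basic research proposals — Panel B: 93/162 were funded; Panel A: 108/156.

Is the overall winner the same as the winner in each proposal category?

Yes

Infrastructure: Panel B 2/10 = 20.0%, Panel A 3/9 = 33.3% → Panel A
Basic research: Panel B 93/162 = 57.4%, Panel A 108/156 = 69.2% → Panel A
Overall: Panel B 95/172 = 55.2%, Panel A 111/165 = 67.3% → Panel A
Panel A wins overall and in every proposal group — no reversal.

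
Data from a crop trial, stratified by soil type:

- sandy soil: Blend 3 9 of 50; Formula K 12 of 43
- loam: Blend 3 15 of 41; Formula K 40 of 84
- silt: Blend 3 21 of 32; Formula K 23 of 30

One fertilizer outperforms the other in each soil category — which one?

Sandy soil: Blend 3 9/50 = 18.0%, Formula K 12/43 = 27.9% → Formula K
Loam: Blend 3 15/41 = 36.6%, Formula K 40/84 = 47.6% → Formula K
Silt: Blend 3 21/32 = 65.6%, Formula K 23/30 = 76.7% → Formula K
Formula K has the higher rate in all 3 groups.

Formula K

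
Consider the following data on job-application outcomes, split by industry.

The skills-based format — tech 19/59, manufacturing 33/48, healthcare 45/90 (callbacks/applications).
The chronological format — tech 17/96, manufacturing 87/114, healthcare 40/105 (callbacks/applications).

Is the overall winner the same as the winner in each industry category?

No

Tech: the skills-based format 19/59 = 32.2%, the chronological format 17/96 = 17.7% → the skills-based format
Manufacturing: the skills-based format 33/48 = 68.8%, the chronological format 87/114 = 76.3% → the chronological format
Healthcare: the skills-based format 45/90 = 50.0%, the chronological format 40/105 = 38.1% → the skills-based format
Overall: the skills-based format 97/197 = 49.2%, the chronological format 144/315 = 45.7% → the skills-based format
Neither sweeps: the skills-based format wins 2 of 3 groups, the chronological format wins 1. The skills-based format wins overall but not every group — no Simpson reversal.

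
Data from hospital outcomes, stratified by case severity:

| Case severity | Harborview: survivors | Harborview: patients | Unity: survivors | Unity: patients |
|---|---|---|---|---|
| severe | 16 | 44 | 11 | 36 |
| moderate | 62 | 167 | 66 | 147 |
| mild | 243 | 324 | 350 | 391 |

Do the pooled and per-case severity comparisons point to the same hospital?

No

Severe: Harborview 16/44 = 36.4%, Unity 11/36 = 30.6% → Harborview
Moderate: Harborview 62/167 = 37.1%, Unity 66/147 = 44.9% → Unity
Mild: Harborview 243/324 = 75.0%, Unity 350/391 = 89.5% → Unity
Overall: Harborview 321/535 = 60.0%, Unity 427/574 = 74.4% → Unity
Neither sweeps: Harborview wins 1 of 3 groups, Unity wins 2. Unity wins overall but not every group — no Simpson reversal.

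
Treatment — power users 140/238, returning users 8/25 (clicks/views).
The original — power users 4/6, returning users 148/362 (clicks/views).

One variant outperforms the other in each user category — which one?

the original

Power users: Treatment 140/238 = 58.8%, the original 4/6 = 66.7% → the original
Returning users: Treatment 8/25 = 32.0%, the original 148/362 = 40.9% → the original
The original has the higher rate in both groups.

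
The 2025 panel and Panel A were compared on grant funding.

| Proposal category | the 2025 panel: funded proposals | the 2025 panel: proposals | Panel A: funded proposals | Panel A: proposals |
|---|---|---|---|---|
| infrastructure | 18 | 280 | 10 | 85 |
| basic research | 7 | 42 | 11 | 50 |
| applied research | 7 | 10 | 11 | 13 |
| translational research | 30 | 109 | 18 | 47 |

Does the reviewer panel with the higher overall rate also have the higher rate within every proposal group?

Yes

Infrastructure: the 2025 panel 18/280 = 6.4%, Panel A 10/85 = 11.8% → Panel A
Basic research: the 2025 panel 7/42 = 16.7%, Panel A 11/50 = 22.0% → Panel A
Applied research: the 2025 panel 7/10 = 70.0%, Panel A 11/13 = 84.6% → Panel A
Translational research: the 2025 panel 30/109 = 27.5%, Panel A 18/47 = 38.3% → Panel A
Overall: the 2025 panel 62/441 = 14.1%, Panel A 50/195 = 25.6% → Panel A
Panel A wins overall and in every proposal group — no reversal.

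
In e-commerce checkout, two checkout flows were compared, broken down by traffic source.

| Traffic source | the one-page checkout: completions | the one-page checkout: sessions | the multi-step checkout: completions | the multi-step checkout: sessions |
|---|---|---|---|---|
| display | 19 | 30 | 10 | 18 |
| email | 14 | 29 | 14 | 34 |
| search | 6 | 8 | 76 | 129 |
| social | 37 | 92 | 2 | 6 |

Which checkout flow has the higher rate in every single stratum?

Display: the one-page checkout 19/30 = 63.3%, the multi-step checkout 10/18 = 55.6% → the one-page checkout
Email: the one-page checkout 14/29 = 48.3%, the multi-step checkout 14/34 = 41.2% → the one-page checkout
Search: the one-page checkout 6/8 = 75.0%, the multi-step checkout 76/129 = 58.9% → the one-page checkout
Social: the one-page checkout 37/92 = 40.2%, the multi-step checkout 2/6 = 33.3% → the one-page checkout
The one-page checkout has the higher rate in all 4 groups.

the one-page checkout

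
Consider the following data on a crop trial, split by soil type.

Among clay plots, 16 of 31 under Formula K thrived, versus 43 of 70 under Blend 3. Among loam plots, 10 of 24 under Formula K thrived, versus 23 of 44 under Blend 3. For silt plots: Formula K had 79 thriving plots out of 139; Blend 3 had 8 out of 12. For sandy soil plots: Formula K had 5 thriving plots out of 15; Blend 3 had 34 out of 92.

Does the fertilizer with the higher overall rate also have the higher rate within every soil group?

No

Clay: Formula K 16/31 = 51.6%, Blend 3 43/70 = 61.4% → Blend 3
Loam: Formula K 10/24 = 41.7%, Blend 3 23/44 = 52.3% → Blend 3
Silt: Formula K 79/139 = 56.8%, Blend 3 8/12 = 66.7% → Blend 3
Sandy soil: Formula K 5/15 = 33.3%, Blend 3 34/92 = 37.0% → Blend 3
Overall: Formula K 110/209 = 52.6%, Blend 3 108/218 = 49.5% → Formula K
Blend 3 wins each soil group but Formula K wins overall — the comparison reverses. Blend 3's plots skew toward sandy soil, which has a lower base rate.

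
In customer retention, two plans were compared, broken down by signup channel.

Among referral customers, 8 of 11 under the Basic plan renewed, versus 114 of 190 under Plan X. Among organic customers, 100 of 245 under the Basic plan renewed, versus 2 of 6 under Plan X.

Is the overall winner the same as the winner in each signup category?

No

Referral: the Basic plan 8/11 = 72.7%, Plan X 114/190 = 60.0% → the Basic plan
Organic: the Basic plan 100/245 = 40.8%, Plan X 2/6 = 33.3% → the Basic plan
Overall: the Basic plan 108/256 = 42.2%, Plan X 116/196 = 59.2% → Plan X
The Basic plan wins each signup group but Plan X wins overall — the comparison reverses. The Basic plan's customers skew toward organic, which has a lower base rate.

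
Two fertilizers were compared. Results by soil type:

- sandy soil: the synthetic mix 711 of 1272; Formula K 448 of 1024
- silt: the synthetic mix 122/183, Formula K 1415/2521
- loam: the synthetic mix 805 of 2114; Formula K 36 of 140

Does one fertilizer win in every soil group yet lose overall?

Sandy soil: the synthetic mix 711/1272 = 55.9%, Formula K 448/1024 = 43.8% → the synthetic mix
Silt: the synthetic mix 122/183 = 66.7%, Formula K 1415/2521 = 56.1% → the synthetic mix
Loam: the synthetic mix 805/2114 = 38.1%, Formula K 36/140 = 25.7% → the synthetic mix
Overall: the synthetic mix 1638/3569 = 45.9%, Formula K 1899/3685 = 51.5% → Formula K
The synthetic mix wins each soil group but Formula K wins overall — the comparison reverses. The synthetic mix's plots skew toward loam, which has a lower base rate.

Yes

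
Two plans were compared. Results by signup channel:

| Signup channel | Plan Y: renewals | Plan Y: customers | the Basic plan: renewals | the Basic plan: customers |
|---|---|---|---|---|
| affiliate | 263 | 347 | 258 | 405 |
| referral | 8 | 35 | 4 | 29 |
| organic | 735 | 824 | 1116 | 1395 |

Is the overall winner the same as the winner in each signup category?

Affiliate: Plan Y 263/347 = 75.8%, the Basic plan 258/405 = 63.7% → Plan Y
Referral: Plan Y 8/35 = 22.9%, the Basic plan 4/29 = 13.8% → Plan Y
Organic: Plan Y 735/824 = 89.2%, the Basic plan 1116/1395 = 80.0% → Plan Y
Overall: Plan Y 1006/1206 = 83.4%, the Basic plan 1378/1829 = 75.3% → Plan Y
Plan Y wins overall and in every signup group — no reversal.

Yes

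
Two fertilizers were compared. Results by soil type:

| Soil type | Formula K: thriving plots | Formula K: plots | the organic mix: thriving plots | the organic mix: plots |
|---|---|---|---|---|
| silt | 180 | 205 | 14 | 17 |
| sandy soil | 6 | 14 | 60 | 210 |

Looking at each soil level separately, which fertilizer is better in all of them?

Formula K

Silt: Formula K 180/205 = 87.8%, the organic mix 14/17 = 82.4% → Formula K
Sandy soil: Formula K 6/14 = 42.9%, the organic mix 60/210 = 28.6% → Formula K
Formula K has the higher rate in both groups.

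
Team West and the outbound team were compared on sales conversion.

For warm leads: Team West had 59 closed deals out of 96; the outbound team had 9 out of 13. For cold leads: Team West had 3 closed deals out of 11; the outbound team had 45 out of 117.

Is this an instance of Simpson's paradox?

Yes

Warm: Team West 59/96 = 61.5%, the outbound team 9/13 = 69.2% → the outbound team
Cold: Team West 3/11 = 27.3%, the outbound team 45/117 = 38.5% → the outbound team
Overall: Team West 62/107 = 57.9%, the outbound team 54/130 = 41.5% → Team West
The outbound team wins each lead group but Team West wins overall — the comparison reverses. The outbound team's leads skew toward cold, which has a lower base rate.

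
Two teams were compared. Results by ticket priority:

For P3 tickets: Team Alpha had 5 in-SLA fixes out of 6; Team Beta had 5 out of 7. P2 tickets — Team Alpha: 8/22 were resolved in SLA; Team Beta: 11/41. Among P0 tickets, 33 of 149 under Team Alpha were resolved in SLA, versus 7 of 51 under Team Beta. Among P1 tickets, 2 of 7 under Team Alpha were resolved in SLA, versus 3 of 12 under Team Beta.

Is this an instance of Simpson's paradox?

P3: Team Alpha 5/6 = 83.3%, Team Beta 5/7 = 71.4% → Team Alpha
P2: Team Alpha 8/22 = 36.4%, Team Beta 11/41 = 26.8% → Team Alpha
P0: Team Alpha 33/149 = 22.1%, Team Beta 7/51 = 13.7% → Team Alpha
P1: Team Alpha 2/7 = 28.6%, Team Beta 3/12 = 25.0% → Team Alpha
Overall: Team Alpha 48/184 = 26.1%, Team Beta 26/111 = 23.4% → Team Alpha
Team Alpha wins overall and in every ticket group — no reversal.

No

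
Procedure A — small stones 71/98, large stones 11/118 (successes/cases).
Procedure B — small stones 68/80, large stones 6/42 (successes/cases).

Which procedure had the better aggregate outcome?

Small stones: Procedure A 71/98 = 72.4%, Procedure B 68/80 = 85.0% → Procedure B
Large stones: Procedure A 11/118 = 9.3%, Procedure B 6/42 = 14.3% → Procedure B
Overall: Procedure A 82/216 = 38.0%, Procedure B 74/122 = 60.7% → Procedure B

Procedure B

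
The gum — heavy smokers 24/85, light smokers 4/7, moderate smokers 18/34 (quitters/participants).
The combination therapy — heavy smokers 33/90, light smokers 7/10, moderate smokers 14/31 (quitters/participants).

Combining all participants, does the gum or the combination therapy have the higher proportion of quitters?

Heavy smokers: the gum 24/85 = 28.2%, the combination therapy 33/90 = 36.7% → the combination therapy
Light smokers: the gum 4/7 = 57.1%, the combination therapy 7/10 = 70.0% → the combination therapy
Moderate smokers: the gum 18/34 = 52.9%, the combination therapy 14/31 = 45.2% → the gum
Overall: the gum 46/126 = 36.5%, the combination therapy 54/131 = 41.2% → the combination therapy
(Neither sweeps every dependence group, but the combination therapy has the higher pooled rate.)

the combination therapy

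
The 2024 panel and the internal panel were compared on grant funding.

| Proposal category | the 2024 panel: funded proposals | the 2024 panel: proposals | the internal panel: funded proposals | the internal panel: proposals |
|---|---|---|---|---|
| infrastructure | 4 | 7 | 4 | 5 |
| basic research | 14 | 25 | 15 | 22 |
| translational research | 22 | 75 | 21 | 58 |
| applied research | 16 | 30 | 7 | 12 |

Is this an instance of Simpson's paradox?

Infrastructure: the 2024 panel 4/7 = 57.1%, the internal panel 4/5 = 80.0% → the internal panel
Basic research: the 2024 panel 14/25 = 56.0%, the internal panel 15/22 = 68.2% → the internal panel
Translational research: the 2024 panel 22/75 = 29.3%, the internal panel 21/58 = 36.2% → the internal panel
Applied research: the 2024 panel 16/30 = 53.3%, the internal panel 7/12 = 58.3% → the internal panel
Overall: the 2024 panel 56/137 = 40.9%, the internal panel 47/97 = 48.5% → the internal panel
The internal panel wins overall and in every proposal group — no reversal.

No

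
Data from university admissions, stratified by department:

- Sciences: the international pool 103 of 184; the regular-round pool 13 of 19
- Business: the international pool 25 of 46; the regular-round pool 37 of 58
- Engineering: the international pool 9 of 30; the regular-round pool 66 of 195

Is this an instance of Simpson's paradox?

Sciences: the international pool 103/184 = 56.0%, the regular-round pool 13/19 = 68.4% → the regular-round pool
Business: the international pool 25/46 = 54.3%, the regular-round pool 37/58 = 63.8% → the regular-round pool
Engineering: the international pool 9/30 = 30.0%, the regular-round pool 66/195 = 33.8% → the regular-round pool
Overall: the international pool 137/260 = 52.7%, the regular-round pool 116/272 = 42.6% → the international pool
The regular-round pool wins each department group but the international pool wins overall — the comparison reverses. The regular-round pool's applicants skew toward Engineering, which has a lower base rate.

Yes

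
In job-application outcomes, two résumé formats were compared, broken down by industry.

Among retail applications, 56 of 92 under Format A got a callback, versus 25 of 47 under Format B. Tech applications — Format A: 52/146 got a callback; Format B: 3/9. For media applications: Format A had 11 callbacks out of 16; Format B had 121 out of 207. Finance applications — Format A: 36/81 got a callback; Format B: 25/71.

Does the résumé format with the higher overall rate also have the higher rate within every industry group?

Retail: Format A 56/92 = 60.9%, Format B 25/47 = 53.2% → Format A
Tech: Format A 52/146 = 35.6%, Format B 3/9 = 33.3% → Format A
Media: Format A 11/16 = 68.8%, Format B 121/207 = 58.5% → Format A
Finance: Format A 36/81 = 44.4%, Format B 25/71 = 35.2% → Format A
Overall: Format A 155/335 = 46.3%, Format B 174/334 = 52.1% → Format B
Format A wins each industry group but Format B wins overall — the comparison reverses. Format A's applications skew toward tech, which has a lower base rate.

No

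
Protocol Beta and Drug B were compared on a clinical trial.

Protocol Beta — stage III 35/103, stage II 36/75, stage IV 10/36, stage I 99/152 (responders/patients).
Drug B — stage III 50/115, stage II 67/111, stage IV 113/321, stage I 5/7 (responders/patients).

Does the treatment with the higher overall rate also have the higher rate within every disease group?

Stage III: Protocol Beta 35/103 = 34.0%, Drug B 50/115 = 43.5% → Drug B
Stage II: Protocol Beta 36/75 = 48.0%, Drug B 67/111 = 60.4% → Drug B
Stage IV: Protocol Beta 10/36 = 27.8%, Drug B 113/321 = 35.2% → Drug B
Stage I: Protocol Beta 99/152 = 65.1%, Drug B 5/7 = 71.4% → Drug B
Overall: Protocol Beta 180/366 = 49.2%, Drug B 235/554 = 42.4% → Protocol Beta
Drug B wins each disease group but Protocol Beta wins overall — the comparison reverses. Drug B's patients skew toward stage IV, which has a lower base rate.

No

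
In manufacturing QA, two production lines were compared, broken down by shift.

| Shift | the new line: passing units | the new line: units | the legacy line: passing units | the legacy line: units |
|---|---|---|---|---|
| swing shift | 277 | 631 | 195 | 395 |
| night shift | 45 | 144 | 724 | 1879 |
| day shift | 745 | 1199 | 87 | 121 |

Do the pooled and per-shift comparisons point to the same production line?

No

Swing shift: the new line 277/631 = 43.9%, the legacy line 195/395 = 49.4% → the legacy line
Night shift: the new line 45/144 = 31.2%, the legacy line 724/1879 = 38.5% → the legacy line
Day shift: the new line 745/1199 = 62.1%, the legacy line 87/121 = 71.9% → the legacy line
Overall: the new line 1067/1974 = 54.1%, the legacy line 1006/2395 = 42.0% → the new line
The legacy line wins each shift group but the new line wins overall — the comparison reverses. The legacy line's units skew toward night shift, which has a lower base rate.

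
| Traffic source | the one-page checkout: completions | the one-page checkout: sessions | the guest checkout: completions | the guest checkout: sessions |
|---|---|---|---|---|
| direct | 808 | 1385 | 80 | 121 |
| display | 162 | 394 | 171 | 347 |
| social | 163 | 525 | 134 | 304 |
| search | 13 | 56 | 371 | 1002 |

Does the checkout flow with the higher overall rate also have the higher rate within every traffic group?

Direct: the one-page checkout 808/1385 = 58.3%, the guest checkout 80/121 = 66.1% → the guest checkout
Display: the one-page checkout 162/394 = 41.1%, the guest checkout 171/347 = 49.3% → the guest checkout
Social: the one-page checkout 163/525 = 31.0%, the guest checkout 134/304 = 44.1% → the guest checkout
Search: the one-page checkout 13/56 = 23.2%, the guest checkout 371/1002 = 37.0% → the guest checkout
Overall: the one-page checkout 1146/2360 = 48.6%, the guest checkout 756/1774 = 42.6% → the one-page checkout
The guest checkout wins each traffic group but the one-page checkout wins overall — the comparison reverses. The guest checkout's sessions skew toward search, which has a lower base rate.

No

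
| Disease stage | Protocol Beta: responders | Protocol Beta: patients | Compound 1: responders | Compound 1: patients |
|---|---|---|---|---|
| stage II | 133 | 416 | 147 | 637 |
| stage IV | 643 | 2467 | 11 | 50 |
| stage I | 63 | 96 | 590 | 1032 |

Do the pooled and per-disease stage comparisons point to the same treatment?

Stage II: Protocol Beta 133/416 = 32.0%, Compound 1 147/637 = 23.1% → Protocol Beta
Stage IV: Protocol Beta 643/2467 = 26.1%, Compound 1 11/50 = 22.0% → Protocol Beta
Stage I: Protocol Beta 63/96 = 65.6%, Compound 1 590/1032 = 57.2% → Protocol Beta
Overall: Protocol Beta 839/2979 = 28.2%, Compound 1 748/1719 = 43.5% → Compound 1
Protocol Beta wins each disease group but Compound 1 wins overall — the comparison reverses. Protocol Beta's patients skew toward stage IV, which has a lower base rate.

No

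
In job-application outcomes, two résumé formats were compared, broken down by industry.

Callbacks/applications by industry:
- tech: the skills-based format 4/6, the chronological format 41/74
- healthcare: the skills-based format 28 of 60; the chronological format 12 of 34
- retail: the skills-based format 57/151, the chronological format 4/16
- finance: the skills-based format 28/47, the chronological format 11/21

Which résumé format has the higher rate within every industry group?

Tech: the skills-based format 4/6 = 66.7%, the chronological format 41/74 = 55.4% → the skills-based format
Healthcare: the skills-based format 28/60 = 46.7%, the chronological format 12/34 = 35.3% → the skills-based format
Retail: the skills-based format 57/151 = 37.7%, the chronological format 4/16 = 25.0% → the skills-based format
Finance: the skills-based format 28/47 = 59.6%, the chronological format 11/21 = 52.4% → the skills-based format
The skills-based format has the higher rate in all 4 groups.

the skills-based format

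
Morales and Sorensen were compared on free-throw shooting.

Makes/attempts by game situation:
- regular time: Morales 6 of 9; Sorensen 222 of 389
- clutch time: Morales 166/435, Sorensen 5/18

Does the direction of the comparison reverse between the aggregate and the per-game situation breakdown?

Regular time: Morales 6/9 = 66.7%, Sorensen 222/389 = 57.1% → Morales
Clutch time: Morales 166/435 = 38.2%, Sorensen 5/18 = 27.8% → Morales
Overall: Morales 172/444 = 38.7%, Sorensen 227/407 = 55.8% → Sorensen
Morales wins each game group but Sorensen wins overall — the comparison reverses. Morales's attempts skew toward clutch time, which has a lower base rate.

Yes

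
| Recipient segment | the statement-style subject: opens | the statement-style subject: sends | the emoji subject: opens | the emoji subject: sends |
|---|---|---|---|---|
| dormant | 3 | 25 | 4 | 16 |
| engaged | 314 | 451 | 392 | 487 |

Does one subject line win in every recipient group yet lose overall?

Dormant: the statement-style subject 3/25 = 12.0%, the emoji subject 4/16 = 25.0% → the emoji subject
Engaged: the statement-style subject 314/451 = 69.6%, the emoji subject 392/487 = 80.5% → the emoji subject
Overall: the statement-style subject 317/476 = 66.6%, the emoji subject 396/503 = 78.7% → the emoji subject
The emoji subject wins overall and in every recipient group — no reversal.

No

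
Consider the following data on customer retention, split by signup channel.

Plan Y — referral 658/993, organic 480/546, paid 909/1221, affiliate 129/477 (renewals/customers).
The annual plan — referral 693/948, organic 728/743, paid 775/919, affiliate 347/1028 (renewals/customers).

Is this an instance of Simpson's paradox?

No

Referral: Plan Y 658/993 = 66.3%, the annual plan 693/948 = 73.1% → the annual plan
Organic: Plan Y 480/546 = 87.9%, the annual plan 728/743 = 98.0% → the annual plan
Paid: Plan Y 909/1221 = 74.4%, the annual plan 775/919 = 84.3% → the annual plan
Affiliate: Plan Y 129/477 = 27.0%, the annual plan 347/1028 = 33.8% → the annual plan
Overall: Plan Y 2176/3237 = 67.2%, the annual plan 2543/3638 = 69.9% → the annual plan
The annual plan wins overall and in every signup group — no reversal.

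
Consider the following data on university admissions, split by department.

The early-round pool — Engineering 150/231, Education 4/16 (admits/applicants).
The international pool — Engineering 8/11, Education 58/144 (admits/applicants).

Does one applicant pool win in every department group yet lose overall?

Engineering: the early-round pool 150/231 = 64.9%, the international pool 8/11 = 72.7% → the international pool
Education: the early-round pool 4/16 = 25.0%, the international pool 58/144 = 40.3% → the international pool
Overall: the early-round pool 154/247 = 62.3%, the international pool 66/155 = 42.6% → the early-round pool
The international pool wins each department group but the early-round pool wins overall — the comparison reverses. The international pool's applicants skew toward Education, which has a lower base rate.

Yes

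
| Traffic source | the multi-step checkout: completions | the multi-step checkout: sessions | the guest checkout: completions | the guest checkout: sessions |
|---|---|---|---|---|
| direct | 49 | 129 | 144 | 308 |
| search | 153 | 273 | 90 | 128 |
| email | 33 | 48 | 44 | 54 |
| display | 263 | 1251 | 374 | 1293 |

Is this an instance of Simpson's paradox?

No

Direct: the multi-step checkout 49/129 = 38.0%, the guest checkout 144/308 = 46.8% → the guest checkout
Search: the multi-step checkout 153/273 = 56.0%, the guest checkout 90/128 = 70.3% → the guest checkout
Email: the multi-step checkout 33/48 = 68.8%, the guest checkout 44/54 = 81.5% → the guest checkout
Display: the multi-step checkout 263/1251 = 21.0%, the guest checkout 374/1293 = 28.9% → the guest checkout
Overall: the multi-step checkout 498/1701 = 29.3%, the guest checkout 652/1783 = 36.6% → the guest checkout
The guest checkout wins overall and in every traffic group — no reversal.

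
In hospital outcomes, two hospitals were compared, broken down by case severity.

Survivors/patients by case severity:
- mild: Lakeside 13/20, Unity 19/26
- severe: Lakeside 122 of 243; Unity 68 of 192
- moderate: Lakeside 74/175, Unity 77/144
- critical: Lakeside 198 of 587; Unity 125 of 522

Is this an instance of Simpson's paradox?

Mild: Lakeside 13/20 = 65.0%, Unity 19/26 = 73.1% → Unity
Severe: Lakeside 122/243 = 50.2%, Unity 68/192 = 35.4% → Lakeside
Moderate: Lakeside 74/175 = 42.3%, Unity 77/144 = 53.5% → Unity
Critical: Lakeside 198/587 = 33.7%, Unity 125/522 = 23.9% → Lakeside
Overall: Lakeside 407/1025 = 39.7%, Unity 289/884 = 32.7% → Lakeside
Neither sweeps: Lakeside wins 2 of 4 groups, Unity wins 2. Lakeside wins overall but not every group — no Simpson reversal.

No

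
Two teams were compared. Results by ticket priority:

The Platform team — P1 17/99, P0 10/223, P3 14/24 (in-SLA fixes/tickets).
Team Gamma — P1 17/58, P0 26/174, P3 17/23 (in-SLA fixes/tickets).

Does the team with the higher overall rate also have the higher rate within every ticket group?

Yes

P1: the Platform team 17/99 = 17.2%, Team Gamma 17/58 = 29.3% → Team Gamma
P0: the Platform team 10/223 = 4.5%, Team Gamma 26/174 = 14.9% → Team Gamma
P3: the Platform team 14/24 = 58.3%, Team Gamma 17/23 = 73.9% → Team Gamma
Overall: the Platform team 41/346 = 11.8%, Team Gamma 60/255 = 23.5% → Team Gamma
Team Gamma wins overall and in every ticket group — no reversal.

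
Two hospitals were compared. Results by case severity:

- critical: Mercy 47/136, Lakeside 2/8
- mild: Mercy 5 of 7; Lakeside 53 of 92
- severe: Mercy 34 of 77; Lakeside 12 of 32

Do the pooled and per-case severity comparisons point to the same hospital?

No

Critical: Mercy 47/136 = 34.6%, Lakeside 2/8 = 25.0% → Mercy
Mild: Mercy 5/7 = 71.4%, Lakeside 53/92 = 57.6% → Mercy
Severe: Mercy 34/77 = 44.2%, Lakeside 12/32 = 37.5% → Mercy
Overall: Mercy 86/220 = 39.1%, Lakeside 67/132 = 50.8% → Lakeside
Mercy wins each case group but Lakeside wins overall — the comparison reverses. Mercy's patients skew toward critical, which has a lower base rate.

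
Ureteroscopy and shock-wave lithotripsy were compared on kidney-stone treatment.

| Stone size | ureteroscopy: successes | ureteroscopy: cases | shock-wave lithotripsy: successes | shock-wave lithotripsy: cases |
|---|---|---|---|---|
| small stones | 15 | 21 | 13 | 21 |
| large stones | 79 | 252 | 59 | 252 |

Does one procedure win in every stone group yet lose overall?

Small stones: ureteroscopy 15/21 = 71.4%, shock-wave lithotripsy 13/21 = 61.9% → ureteroscopy
Large stones: ureteroscopy 79/252 = 31.3%, shock-wave lithotripsy 59/252 = 23.4% → ureteroscopy
Overall: ureteroscopy 94/273 = 34.4%, shock-wave lithotripsy 72/273 = 26.4% → ureteroscopy
Ureteroscopy wins overall and in every stone group — no reversal.

No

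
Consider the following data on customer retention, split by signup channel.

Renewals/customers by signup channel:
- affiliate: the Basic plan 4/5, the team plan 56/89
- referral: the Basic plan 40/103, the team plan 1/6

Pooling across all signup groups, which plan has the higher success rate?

the team plan

Affiliate: the Basic plan 4/5 = 80.0%, the team plan 56/89 = 62.9% → the Basic plan
Referral: the Basic plan 40/103 = 38.8%, the team plan 1/6 = 16.7% → the Basic plan
Overall: the Basic plan 44/108 = 40.7%, the team plan 57/95 = 60.0% → the team plan
(The Basic plan wins every signup group but the team plan wins overall — the Basic plan's customers skew toward the low-rate referral group.)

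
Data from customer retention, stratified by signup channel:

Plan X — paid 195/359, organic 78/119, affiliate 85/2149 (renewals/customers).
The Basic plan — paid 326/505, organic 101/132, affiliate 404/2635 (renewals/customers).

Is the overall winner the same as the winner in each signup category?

Paid: Plan X 195/359 = 54.3%, the Basic plan 326/505 = 64.6% → the Basic plan
Organic: Plan X 78/119 = 65.5%, the Basic plan 101/132 = 76.5% → the Basic plan
Affiliate: Plan X 85/2149 = 4.0%, the Basic plan 404/2635 = 15.3% → the Basic plan
Overall: Plan X 358/2627 = 13.6%, the Basic plan 831/3272 = 25.4% → the Basic plan
The Basic plan wins overall and in every signup group — no reversal.

Yes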